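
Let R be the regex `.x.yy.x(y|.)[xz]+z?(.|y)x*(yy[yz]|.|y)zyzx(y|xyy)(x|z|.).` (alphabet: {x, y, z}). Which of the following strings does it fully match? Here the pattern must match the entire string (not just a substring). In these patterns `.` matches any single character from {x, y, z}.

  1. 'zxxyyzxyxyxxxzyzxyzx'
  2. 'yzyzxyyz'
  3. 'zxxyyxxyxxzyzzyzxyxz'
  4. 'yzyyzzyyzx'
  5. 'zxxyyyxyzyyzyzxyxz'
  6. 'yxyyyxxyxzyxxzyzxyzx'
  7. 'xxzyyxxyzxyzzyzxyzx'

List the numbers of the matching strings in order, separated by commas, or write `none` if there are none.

1, 3, 5, 6, 7

1 → match
2 → no match
3 → match
4 → no match
5 → match
6 → match
7 → match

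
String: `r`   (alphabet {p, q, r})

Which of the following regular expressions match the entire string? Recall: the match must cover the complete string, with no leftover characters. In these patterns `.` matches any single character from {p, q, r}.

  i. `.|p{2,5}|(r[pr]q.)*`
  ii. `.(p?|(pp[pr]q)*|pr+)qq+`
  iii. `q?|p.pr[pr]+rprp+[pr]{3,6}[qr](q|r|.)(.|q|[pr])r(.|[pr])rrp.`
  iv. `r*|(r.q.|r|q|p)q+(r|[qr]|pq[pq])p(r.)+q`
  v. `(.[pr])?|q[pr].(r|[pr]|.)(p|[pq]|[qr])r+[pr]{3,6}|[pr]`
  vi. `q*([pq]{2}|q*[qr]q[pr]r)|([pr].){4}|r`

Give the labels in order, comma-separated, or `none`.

i, iv, v, vi

i → match
ii → no match — must end with `q`
iii → no match
iv → match
v → match
vi → match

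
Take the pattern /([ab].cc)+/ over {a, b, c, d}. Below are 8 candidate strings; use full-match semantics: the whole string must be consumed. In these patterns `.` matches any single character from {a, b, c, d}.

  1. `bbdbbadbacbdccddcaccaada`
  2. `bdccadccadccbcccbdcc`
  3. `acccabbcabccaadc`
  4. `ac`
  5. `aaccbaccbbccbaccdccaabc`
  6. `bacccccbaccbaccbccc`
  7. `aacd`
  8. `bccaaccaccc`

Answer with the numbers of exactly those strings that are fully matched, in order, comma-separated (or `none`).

2

1 → no match — must end with `cc`
2 → match
3 → no match — must end with `cc`
4. `ac` → no match — must end with `cc`
5 → no match — must end with `cc`
6 → no match
7. `aacd` → no match — must end with `cc`
8. `bccaaccaccc` → no match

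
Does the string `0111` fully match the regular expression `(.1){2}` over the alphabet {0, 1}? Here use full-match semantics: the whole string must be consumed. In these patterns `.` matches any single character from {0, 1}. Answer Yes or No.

Yes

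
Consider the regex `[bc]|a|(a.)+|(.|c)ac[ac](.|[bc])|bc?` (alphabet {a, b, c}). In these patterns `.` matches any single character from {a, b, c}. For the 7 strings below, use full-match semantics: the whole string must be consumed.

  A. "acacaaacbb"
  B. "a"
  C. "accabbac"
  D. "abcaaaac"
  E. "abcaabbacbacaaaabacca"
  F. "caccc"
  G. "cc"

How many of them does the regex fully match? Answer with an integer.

A → no match
B → match
C → no match
D → no match
E → no match
F → match
G → no match
Total matched: 2

2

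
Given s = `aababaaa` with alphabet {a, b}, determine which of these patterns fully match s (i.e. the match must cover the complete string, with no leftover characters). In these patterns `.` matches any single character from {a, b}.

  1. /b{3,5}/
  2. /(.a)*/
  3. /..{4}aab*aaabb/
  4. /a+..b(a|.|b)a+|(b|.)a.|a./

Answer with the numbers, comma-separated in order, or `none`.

1 → no match — must start with `b`
2 → match
3 → no match — must end with `aaabb`
4 → match

2, 4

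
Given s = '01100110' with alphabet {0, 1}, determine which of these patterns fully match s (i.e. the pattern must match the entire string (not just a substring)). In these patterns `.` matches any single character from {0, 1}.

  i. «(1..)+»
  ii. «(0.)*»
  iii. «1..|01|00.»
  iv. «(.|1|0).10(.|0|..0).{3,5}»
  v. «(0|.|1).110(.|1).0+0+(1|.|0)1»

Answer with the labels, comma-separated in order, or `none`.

iv

i → no match — must start with '1'
ii → no match
iii → no match
iv → match
v → no match — must end with '1'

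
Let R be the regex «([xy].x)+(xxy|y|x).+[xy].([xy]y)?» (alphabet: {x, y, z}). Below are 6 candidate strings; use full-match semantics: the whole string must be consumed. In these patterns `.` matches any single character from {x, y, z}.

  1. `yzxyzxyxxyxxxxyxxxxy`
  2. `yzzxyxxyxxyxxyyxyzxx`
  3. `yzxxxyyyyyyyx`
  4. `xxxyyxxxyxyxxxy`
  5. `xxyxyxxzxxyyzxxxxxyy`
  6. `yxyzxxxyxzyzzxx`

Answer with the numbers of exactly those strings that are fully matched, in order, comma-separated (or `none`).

1, 3, 4

1 → match
2 → no match
3 → match
4 → match
5 → no match
6 → no match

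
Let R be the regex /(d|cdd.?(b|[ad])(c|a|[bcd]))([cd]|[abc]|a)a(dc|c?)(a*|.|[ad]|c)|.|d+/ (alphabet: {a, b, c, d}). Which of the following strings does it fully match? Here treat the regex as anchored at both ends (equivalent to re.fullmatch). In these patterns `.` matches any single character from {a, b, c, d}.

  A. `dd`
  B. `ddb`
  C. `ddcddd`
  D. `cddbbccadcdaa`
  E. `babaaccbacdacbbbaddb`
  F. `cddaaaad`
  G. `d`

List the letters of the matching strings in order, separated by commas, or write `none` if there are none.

A. `dd` → match
B. `ddb` → no match
C. `ddcddd` → no match
D → no match
E → no match
F. `cddaaaad` → match
G. `d` → match

A, F, G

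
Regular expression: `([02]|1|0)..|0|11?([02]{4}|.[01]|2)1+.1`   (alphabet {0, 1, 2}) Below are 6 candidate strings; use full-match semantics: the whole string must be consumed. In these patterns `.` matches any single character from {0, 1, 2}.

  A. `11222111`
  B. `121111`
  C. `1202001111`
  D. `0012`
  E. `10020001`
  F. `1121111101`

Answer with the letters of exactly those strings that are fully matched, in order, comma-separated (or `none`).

B, F

A. `11222111` → no match
B. `121111` → match
C. `1202001111` → no match
D. `0012` → no match
E. `10020001` → no match
F. `1121111101` → match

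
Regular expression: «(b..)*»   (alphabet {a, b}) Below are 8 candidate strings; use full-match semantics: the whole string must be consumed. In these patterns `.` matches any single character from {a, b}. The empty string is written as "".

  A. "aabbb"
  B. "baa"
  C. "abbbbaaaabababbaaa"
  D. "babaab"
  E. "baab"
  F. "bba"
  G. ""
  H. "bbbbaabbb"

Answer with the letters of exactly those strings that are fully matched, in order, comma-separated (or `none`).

A → no match
B → match
C → no match
D → no match
E → no match
F → match
G → match
H → match

B, F, G, H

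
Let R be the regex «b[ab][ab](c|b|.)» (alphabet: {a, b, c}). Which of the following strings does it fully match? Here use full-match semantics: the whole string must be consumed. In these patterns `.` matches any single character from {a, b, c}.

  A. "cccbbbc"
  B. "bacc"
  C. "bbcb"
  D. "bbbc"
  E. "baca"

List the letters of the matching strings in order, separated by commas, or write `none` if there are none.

D

A → no match — must start with "b"
B → no match
C → no match
D → match
E → no match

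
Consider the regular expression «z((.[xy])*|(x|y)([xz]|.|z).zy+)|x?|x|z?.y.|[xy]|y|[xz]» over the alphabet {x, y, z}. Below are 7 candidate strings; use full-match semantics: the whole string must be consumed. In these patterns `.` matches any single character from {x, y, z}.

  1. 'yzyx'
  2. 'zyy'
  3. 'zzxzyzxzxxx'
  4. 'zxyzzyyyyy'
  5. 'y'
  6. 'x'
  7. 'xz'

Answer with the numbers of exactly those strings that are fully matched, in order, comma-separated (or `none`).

1 → no match
2 → match
3 → match
4 → match
5 → match
6 → match
7 → no match

2, 3, 4, 5, 6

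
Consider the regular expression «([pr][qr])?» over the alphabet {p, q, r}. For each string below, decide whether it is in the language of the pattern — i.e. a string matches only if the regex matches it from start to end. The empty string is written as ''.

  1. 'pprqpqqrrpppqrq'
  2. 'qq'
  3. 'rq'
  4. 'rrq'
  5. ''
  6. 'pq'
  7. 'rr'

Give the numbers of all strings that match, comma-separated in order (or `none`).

1 → no match
2 → no match
3 → match
4 → no match
5 → match
6 → match
7 → match

3, 5, 6, 7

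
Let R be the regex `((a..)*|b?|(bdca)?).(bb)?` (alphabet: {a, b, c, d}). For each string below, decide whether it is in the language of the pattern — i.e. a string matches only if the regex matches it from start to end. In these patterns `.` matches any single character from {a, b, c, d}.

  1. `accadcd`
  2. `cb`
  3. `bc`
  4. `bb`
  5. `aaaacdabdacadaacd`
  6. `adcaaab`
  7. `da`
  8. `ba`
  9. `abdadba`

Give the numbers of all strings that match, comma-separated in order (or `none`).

1, 3, 4, 6, 8, 9

1 → match
2 → no match
3 → match
4 → match
5 → no match
6 → match
7 → no match
8 → match
9 → match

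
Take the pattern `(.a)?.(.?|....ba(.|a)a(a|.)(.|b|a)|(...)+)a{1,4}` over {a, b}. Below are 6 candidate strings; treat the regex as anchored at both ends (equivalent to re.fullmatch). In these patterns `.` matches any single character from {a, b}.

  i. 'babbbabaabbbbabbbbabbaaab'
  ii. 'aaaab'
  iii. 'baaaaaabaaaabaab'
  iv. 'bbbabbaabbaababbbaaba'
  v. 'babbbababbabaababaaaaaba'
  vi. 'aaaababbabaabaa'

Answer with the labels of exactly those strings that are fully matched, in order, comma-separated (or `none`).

i → no match — must end with 'a'
ii. 'aaaab' → no match — must end with 'a'
iii → no match — must end with 'a'
iv → no match
v → no match
vi → match

vi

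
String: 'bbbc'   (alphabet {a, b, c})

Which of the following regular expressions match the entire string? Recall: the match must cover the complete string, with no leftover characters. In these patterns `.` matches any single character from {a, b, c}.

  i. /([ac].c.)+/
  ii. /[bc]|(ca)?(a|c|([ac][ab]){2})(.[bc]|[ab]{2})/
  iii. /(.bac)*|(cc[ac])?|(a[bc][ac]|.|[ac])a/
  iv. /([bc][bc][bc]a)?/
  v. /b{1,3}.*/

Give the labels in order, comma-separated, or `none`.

i → no match
ii → no match
iii → no match
iv → no match
v → match

v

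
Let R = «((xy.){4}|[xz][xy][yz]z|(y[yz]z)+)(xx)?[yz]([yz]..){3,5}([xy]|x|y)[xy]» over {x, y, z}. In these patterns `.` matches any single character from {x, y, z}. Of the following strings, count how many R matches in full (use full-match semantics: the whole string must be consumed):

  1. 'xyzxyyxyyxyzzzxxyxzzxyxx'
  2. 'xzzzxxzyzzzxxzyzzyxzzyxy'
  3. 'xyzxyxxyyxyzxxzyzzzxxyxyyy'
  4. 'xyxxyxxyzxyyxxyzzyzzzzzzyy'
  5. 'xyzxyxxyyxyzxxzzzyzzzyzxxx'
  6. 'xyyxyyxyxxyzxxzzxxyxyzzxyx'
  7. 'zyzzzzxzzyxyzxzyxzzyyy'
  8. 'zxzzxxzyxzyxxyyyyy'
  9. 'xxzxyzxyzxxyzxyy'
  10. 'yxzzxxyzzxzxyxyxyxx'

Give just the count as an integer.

1 → match
2 → no match
3 → match
4 → match
5 → match
6 → match
7 → match
8 → match
9 → no match
10 → no match
Total matched: 7

7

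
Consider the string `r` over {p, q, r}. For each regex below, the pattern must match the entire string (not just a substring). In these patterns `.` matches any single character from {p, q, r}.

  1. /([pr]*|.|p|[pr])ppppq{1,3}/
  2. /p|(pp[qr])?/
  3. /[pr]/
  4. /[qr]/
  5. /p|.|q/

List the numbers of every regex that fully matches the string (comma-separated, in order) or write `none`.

1 → no match — must end with `q`
2 → no match
3 → match
4 → match
5 → match

3, 4, 5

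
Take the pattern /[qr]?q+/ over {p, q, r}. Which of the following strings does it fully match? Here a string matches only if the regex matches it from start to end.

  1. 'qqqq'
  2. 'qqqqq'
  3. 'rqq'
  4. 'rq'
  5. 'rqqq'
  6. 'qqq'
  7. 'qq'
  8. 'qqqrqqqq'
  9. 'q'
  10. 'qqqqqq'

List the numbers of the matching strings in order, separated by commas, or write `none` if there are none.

1, 2, 3, 4, 5, 6, 7, 9, 10

1 → match
2 → match
3 → match
4 → match
5 → match
6 → match
7 → match
8 → no match
9 → match
10 → match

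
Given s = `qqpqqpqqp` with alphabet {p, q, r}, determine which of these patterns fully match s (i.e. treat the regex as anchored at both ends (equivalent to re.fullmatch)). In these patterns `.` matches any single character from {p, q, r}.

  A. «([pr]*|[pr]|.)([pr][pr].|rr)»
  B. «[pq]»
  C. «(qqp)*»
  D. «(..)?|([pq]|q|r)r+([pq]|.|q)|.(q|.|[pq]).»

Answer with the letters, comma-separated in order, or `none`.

A → no match
B → no match
C → match
D → no match

C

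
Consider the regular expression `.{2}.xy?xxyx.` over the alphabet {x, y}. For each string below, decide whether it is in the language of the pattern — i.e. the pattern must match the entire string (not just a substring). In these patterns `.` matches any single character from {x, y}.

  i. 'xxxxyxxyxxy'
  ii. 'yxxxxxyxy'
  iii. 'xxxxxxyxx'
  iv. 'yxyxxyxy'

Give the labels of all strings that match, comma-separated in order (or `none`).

i → no match
ii → match
iii → match
iv → no match

ii, iii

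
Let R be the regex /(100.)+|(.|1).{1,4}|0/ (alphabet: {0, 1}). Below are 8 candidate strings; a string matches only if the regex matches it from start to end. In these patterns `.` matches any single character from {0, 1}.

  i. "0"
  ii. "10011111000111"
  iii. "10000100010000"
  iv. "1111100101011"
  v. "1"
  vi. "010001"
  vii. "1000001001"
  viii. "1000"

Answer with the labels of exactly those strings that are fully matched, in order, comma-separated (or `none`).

i → match
ii → no match
iii → no match
iv → no match
v → no match
vi → no match
vii → no match
viii → match

i, viii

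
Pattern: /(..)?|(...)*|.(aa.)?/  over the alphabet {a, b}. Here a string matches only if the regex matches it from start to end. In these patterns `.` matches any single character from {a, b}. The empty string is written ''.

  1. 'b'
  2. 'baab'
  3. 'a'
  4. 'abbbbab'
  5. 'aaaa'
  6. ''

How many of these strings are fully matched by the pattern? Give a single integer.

1 → match
2 → match
3 → match
4 → no match
5 → match
6 → match
Total matched: 5

5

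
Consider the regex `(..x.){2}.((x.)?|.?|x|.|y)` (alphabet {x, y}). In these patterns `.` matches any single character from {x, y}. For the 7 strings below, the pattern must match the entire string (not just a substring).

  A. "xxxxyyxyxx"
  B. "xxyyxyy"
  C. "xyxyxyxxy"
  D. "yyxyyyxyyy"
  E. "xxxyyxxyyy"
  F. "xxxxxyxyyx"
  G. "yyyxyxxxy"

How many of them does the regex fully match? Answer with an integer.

A. "xxxxyyxyxx" → match
B. "xxyyxyy" → no match
C. "xyxyxyxxy" → match
D. "yyxyyyxyyy" → match
E. "xxxyyxxyyy" → match
F. "xxxxxyxyyx" → match
G. "yyyxyxxxy" → no match
Total matched: 5

5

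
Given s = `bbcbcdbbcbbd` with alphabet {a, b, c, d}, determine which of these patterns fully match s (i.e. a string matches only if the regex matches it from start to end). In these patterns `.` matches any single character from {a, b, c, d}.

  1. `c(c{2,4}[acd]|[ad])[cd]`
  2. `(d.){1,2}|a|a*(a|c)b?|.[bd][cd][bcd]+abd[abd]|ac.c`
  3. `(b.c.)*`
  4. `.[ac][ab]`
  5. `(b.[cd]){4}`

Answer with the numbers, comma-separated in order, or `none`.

5

1 → no match — must start with `c`
2 → no match
3 → no match
4 → no match
5 → match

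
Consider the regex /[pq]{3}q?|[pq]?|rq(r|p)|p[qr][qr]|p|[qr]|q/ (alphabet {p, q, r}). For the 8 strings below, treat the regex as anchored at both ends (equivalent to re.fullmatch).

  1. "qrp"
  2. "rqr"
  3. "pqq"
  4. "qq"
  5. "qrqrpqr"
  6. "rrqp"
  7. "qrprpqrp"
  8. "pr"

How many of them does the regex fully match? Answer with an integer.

2

1 → no match
2 → match
3 → match
4 → no match
5 → no match
6 → no match
7 → no match
8 → no match
Total matched: 2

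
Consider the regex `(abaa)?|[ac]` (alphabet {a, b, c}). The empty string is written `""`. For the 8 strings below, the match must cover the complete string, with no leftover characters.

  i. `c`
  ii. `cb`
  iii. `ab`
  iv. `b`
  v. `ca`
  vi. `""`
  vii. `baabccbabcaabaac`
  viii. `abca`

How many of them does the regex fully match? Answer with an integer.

2

i. `c` → match
ii. `cb` → no match
iii. `ab` → no match
iv. `b` → no match
v. `ca` → no match
vi. `""` → match
vii → no match
viii. `abca` → no match
Total matched: 2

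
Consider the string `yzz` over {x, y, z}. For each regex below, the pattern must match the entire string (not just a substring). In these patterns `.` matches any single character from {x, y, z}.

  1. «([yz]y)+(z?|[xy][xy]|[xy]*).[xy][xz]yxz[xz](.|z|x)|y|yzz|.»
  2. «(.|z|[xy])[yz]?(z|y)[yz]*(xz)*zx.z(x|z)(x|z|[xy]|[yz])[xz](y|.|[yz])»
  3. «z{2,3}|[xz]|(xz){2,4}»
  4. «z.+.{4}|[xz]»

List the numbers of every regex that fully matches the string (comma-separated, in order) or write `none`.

1

1 → match
2 → no match
3 → no match
4 → no match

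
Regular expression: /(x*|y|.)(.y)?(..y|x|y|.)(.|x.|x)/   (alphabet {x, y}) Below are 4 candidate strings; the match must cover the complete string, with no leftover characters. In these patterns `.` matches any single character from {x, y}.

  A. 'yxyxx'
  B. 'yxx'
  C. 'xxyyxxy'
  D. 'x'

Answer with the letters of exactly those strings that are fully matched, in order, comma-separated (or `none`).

A → match
B → match
C → match
D → no match

A, B, C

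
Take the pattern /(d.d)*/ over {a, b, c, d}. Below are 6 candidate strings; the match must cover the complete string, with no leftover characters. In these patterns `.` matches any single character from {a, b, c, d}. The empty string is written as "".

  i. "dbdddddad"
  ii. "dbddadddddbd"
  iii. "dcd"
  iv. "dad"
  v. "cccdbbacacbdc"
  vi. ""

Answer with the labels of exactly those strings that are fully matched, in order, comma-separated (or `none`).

i, ii, iii, iv, vi

i → match
ii → match
iii → match
iv → match
v → no match
vi → match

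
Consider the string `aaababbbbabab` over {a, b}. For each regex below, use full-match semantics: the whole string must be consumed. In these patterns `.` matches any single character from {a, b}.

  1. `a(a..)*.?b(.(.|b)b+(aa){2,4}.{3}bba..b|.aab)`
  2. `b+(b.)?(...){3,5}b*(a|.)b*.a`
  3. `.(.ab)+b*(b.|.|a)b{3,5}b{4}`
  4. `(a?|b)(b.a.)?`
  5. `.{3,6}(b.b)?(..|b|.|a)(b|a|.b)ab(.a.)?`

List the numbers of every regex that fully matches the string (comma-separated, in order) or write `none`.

5

1 → no match
2 → no match — must start with `b`
3 → no match
4 → no match
5 → match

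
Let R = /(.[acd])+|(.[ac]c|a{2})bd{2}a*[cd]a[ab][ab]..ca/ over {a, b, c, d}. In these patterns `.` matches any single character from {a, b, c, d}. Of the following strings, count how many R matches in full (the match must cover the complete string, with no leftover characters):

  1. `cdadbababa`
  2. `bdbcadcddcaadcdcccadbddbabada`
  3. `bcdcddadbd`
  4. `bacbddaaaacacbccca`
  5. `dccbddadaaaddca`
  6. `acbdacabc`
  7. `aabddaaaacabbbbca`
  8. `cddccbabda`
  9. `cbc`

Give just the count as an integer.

4

1. `cdadbababa` → match
2 → no match
3. `bcdcddadbd` → match
4 → no match
5 → match
6. `acbdacabc` → no match
7 → match
8. `cddccbabda` → no match
9. `cbc` → no match
Total matched: 4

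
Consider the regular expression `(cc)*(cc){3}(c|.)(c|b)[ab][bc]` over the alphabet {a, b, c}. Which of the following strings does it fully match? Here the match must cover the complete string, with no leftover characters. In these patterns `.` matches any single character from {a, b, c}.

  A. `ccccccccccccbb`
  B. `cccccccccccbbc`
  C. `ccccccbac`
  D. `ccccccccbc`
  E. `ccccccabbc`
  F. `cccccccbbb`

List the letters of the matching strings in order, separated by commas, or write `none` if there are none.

A → match
B → match
C → no match
D → match
E → match
F → match

A, B, D, E, F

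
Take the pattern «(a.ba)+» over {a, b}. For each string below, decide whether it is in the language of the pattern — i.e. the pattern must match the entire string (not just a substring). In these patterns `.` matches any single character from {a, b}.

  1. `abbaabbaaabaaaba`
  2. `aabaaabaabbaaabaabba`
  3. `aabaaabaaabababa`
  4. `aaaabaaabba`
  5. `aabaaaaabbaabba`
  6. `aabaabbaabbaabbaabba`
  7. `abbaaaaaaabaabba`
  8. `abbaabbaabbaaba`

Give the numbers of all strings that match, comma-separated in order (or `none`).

1 → match
2 → match
3 → no match
4 → no match
5 → no match
6 → match
7 → no match
8 → no match

1, 2, 6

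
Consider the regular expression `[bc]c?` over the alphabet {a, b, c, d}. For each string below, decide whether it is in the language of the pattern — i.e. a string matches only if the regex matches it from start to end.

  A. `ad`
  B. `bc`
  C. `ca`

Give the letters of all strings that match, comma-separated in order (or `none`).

B

A. `ad` → no match
B. `bc` → match
C. `ca` → no match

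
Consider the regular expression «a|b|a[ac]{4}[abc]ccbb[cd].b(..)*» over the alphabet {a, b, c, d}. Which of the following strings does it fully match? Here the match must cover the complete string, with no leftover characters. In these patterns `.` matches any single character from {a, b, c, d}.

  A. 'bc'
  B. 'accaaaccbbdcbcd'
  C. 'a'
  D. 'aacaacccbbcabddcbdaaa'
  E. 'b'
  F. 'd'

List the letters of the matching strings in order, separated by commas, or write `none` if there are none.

B, C, D, E

A → no match
B → match
C → match
D → match
E → match
F → no match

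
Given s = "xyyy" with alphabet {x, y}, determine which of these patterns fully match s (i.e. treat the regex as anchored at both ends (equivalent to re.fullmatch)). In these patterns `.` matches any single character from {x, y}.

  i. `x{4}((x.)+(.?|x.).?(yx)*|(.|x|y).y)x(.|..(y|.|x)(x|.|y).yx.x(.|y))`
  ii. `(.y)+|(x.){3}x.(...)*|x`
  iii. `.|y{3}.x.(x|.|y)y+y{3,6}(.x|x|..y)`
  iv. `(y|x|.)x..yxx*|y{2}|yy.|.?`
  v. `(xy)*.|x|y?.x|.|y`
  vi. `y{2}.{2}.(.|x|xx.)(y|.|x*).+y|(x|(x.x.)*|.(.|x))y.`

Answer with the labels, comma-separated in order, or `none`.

ii, vi

i → no match
ii → match
iii → no match
iv → no match
v → no match
vi → match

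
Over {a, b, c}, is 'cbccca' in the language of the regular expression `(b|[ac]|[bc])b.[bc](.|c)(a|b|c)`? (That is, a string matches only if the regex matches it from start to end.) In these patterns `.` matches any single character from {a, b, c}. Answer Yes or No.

Yes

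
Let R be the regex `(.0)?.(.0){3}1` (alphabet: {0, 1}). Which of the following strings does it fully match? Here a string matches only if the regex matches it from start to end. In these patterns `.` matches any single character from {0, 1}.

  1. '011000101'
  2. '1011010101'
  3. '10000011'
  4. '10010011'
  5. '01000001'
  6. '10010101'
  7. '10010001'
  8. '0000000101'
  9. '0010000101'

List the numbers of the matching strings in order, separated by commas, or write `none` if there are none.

2, 5, 6, 7, 8, 9

1. '011000101' → no match
2. '1011010101' → match
3. '10000011' → no match — must end with '01'
4. '10010011' → no match — must end with '01'
5. '01000001' → match
6. '10010101' → match
7. '10010001' → match
8. '0000000101' → match
9. '0010000101' → match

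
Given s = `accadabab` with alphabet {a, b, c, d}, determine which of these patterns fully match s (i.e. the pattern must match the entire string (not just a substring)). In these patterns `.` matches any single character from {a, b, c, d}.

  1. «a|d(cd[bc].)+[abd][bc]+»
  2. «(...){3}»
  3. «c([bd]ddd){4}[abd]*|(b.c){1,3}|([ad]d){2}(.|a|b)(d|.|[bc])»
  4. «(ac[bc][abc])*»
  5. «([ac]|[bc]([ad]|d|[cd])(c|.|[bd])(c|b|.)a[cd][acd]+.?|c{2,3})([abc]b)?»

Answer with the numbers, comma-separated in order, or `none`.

1 → no match
2 → match
3 → no match
4 → no match
5 → no match

2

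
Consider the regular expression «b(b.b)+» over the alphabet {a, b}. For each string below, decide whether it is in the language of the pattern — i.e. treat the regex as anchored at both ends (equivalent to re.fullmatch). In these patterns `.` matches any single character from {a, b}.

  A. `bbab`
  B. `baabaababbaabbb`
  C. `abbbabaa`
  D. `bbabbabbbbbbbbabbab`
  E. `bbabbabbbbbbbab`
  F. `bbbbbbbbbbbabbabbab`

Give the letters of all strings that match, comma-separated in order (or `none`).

A. `bbab` → match
B → no match — must start with `bb`
C. `abbbabaa` → no match — must start with `bb`
D → match
E → no match
F → match

A, D, F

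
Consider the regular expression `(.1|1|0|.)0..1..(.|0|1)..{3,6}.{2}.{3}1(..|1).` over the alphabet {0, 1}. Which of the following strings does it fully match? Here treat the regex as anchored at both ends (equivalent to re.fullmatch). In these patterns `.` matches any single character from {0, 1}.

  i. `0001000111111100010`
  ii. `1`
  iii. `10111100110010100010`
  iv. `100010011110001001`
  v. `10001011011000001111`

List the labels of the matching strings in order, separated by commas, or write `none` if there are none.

v

i → no match
ii → no match
iii → no match
iv → no match
v → match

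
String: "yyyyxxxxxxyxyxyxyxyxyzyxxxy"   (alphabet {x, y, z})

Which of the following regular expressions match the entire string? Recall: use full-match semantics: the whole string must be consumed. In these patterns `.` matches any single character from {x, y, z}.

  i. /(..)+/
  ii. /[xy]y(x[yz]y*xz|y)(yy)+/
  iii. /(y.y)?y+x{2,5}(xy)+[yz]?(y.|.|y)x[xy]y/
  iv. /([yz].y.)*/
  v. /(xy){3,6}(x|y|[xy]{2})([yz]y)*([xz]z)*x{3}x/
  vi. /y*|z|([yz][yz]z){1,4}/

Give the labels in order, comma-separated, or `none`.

i → no match
ii → no match — must end with "yy"
iii → match
iv → no match
v → no match — must start with "xy"
vi → no match

iii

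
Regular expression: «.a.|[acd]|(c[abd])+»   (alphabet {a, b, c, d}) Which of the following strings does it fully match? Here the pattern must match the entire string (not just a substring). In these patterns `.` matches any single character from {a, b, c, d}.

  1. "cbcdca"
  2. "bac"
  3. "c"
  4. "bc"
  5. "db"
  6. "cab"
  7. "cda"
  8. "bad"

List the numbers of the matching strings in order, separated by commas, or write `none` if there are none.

1, 2, 3, 6, 8

1 → match
2 → match
3 → match
4 → no match
5 → no match
6 → match
7 → no match
8 → match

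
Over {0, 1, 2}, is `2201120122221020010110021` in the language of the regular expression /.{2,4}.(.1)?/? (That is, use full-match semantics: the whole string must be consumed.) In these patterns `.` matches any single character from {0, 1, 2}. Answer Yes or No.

No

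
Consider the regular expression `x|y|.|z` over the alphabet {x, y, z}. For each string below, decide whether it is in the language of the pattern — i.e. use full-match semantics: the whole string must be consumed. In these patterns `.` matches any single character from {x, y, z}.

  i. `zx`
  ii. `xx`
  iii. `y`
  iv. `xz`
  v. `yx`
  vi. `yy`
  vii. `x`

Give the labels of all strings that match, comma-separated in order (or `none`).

i → no match
ii → no match
iii → match
iv → no match
v → no match
vi → no match
vii → match

iii, vii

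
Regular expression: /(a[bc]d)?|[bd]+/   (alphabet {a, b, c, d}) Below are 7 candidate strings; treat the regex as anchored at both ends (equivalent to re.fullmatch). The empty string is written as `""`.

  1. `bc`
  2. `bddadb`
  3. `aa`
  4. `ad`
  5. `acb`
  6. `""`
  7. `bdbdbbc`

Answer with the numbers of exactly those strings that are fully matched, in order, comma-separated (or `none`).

6

1 → no match
2 → no match
3 → no match
4 → no match
5 → no match
6 → match
7 → no match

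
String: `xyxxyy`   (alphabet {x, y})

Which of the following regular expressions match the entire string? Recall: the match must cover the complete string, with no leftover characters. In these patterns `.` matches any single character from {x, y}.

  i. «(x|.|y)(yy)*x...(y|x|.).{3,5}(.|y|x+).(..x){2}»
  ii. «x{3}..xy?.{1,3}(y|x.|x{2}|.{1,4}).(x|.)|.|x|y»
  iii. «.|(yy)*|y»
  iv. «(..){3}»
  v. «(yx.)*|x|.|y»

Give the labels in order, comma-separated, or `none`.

iv

i → no match — must end with `x`
ii → no match
iii → no match
iv → match
v → no match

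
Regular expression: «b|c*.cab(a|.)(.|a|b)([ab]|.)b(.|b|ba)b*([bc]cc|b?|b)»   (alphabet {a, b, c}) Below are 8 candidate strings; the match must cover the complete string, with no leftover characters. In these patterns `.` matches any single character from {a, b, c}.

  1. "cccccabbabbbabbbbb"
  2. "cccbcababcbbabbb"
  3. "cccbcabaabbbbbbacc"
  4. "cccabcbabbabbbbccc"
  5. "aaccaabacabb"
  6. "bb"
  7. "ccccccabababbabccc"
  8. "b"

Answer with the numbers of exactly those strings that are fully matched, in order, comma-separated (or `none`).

1 → match
2 → match
3 → no match
4 → match
5 → no match
6 → no match
7 → match
8 → match

1, 2, 4, 7, 8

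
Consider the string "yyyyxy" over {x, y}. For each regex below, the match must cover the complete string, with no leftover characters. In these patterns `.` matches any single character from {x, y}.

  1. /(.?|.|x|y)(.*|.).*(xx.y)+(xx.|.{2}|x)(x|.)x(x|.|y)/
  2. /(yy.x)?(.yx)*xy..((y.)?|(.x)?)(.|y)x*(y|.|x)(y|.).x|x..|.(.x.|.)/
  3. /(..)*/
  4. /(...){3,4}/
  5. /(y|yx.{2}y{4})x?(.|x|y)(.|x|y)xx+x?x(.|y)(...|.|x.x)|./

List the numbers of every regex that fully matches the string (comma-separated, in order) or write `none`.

1 → no match
2 → no match
3 → match
4 → no match
5 → no match

3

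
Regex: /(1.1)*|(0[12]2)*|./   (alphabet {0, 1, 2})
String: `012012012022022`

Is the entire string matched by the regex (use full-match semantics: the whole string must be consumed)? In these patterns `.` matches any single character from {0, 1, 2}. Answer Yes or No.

Yes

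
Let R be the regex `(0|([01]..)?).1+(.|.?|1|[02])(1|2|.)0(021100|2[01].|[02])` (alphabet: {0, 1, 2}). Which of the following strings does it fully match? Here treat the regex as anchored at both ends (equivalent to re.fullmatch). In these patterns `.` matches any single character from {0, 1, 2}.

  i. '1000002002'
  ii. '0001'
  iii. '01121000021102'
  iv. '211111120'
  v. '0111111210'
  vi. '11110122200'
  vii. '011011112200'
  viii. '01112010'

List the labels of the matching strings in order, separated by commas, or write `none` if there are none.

i → no match
ii → no match
iii → no match
iv → no match
v → no match
vi → no match
vii → match
viii → no match

vii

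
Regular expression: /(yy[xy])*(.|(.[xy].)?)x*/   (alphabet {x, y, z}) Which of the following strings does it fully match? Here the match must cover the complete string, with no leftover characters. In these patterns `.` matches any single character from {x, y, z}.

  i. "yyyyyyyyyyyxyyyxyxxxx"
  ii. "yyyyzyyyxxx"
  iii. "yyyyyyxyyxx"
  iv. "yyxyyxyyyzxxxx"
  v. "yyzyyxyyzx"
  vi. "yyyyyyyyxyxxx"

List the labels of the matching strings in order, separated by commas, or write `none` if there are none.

i, iii, iv, vi

i → match
ii → no match
iii → match
iv → match
v → no match
vi → match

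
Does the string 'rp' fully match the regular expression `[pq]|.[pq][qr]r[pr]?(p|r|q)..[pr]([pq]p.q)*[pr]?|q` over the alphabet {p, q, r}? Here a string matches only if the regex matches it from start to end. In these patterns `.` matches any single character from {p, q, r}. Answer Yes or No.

No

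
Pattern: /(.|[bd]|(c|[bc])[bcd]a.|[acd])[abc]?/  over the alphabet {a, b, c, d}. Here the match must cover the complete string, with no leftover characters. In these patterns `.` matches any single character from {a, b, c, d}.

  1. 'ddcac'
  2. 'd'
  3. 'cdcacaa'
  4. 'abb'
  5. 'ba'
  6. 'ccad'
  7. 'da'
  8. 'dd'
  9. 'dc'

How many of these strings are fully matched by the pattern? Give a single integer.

1 → no match
2 → match
3 → no match
4 → no match
5 → match
6 → match
7 → match
8 → no match
9 → match
Total matched: 5

5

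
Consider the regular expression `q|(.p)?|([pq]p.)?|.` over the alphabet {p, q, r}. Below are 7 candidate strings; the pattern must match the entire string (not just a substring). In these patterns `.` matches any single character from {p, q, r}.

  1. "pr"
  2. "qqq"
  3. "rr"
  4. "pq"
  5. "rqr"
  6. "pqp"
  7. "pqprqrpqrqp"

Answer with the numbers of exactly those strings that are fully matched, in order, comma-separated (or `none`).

none

1 → no match
2 → no match
3 → no match
4 → no match
5 → no match
6 → no match
7 → no match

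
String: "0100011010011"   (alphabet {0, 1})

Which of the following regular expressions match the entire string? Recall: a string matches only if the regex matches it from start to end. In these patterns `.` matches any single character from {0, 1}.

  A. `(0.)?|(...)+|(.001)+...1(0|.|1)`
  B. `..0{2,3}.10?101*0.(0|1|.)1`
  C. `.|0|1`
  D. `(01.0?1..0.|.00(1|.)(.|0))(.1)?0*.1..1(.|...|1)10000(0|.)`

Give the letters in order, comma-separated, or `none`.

B

A → no match
B → match
C → no match
D → no match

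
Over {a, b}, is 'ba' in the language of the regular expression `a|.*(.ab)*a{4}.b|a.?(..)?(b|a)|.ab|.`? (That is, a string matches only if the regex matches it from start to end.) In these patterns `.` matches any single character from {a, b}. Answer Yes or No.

No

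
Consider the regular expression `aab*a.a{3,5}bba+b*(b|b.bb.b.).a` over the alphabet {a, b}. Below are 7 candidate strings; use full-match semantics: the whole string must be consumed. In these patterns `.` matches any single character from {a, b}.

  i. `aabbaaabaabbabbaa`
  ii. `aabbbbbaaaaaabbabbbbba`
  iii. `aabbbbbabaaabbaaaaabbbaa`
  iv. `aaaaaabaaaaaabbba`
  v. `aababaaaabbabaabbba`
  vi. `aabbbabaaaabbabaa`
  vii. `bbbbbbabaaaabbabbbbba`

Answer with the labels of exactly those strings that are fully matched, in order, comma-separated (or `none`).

i → no match
ii → match
iii → match
iv → no match
v → no match
vi → match
vii → no match — must start with `aa`

ii, iii, vi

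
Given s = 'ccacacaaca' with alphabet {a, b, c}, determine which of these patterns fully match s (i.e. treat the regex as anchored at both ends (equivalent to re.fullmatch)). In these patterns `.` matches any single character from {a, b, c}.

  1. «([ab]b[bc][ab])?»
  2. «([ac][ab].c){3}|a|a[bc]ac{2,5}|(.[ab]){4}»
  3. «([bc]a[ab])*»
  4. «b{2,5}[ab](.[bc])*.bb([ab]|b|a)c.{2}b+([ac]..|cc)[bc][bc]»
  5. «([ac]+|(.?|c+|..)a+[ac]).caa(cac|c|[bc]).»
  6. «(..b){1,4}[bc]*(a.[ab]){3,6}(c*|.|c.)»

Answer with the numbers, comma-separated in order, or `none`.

5

1 → no match
2 → no match
3 → no match
4 → no match — must start with 'b'
5 → match
6 → no match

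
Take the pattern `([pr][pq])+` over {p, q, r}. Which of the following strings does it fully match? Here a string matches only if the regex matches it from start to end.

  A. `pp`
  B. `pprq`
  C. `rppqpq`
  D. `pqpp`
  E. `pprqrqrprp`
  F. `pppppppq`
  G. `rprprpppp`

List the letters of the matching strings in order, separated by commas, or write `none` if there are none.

A → match
B → match
C → match
D → match
E → match
F → match
G → no match

A, B, C, D, E, F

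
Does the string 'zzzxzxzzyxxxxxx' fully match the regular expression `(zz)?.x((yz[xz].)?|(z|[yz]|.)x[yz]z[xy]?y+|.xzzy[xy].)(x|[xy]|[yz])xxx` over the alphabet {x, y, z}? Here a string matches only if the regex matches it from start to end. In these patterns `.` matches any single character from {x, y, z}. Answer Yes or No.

Yes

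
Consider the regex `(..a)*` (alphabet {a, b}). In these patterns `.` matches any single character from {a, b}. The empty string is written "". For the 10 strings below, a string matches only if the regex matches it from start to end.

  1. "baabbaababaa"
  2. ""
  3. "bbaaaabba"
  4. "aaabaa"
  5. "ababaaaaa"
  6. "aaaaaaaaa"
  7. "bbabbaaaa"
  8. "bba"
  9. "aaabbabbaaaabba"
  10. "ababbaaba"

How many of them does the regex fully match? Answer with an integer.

1 → match
2 → match
3 → match
4 → match
5 → match
6 → match
7 → match
8 → match
9 → match
10 → match
Total matched: 10

10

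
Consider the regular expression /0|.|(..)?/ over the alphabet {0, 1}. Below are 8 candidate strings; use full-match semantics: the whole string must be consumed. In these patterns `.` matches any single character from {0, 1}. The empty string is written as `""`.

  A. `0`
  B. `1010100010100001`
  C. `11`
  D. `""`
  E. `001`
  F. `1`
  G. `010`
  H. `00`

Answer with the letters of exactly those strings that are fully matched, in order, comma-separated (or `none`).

A, C, D, F, H

A. `0` → match
B → no match
C. `11` → match
D. `""` → match
E. `001` → no match
F. `1` → match
G. `010` → no match
H. `00` → match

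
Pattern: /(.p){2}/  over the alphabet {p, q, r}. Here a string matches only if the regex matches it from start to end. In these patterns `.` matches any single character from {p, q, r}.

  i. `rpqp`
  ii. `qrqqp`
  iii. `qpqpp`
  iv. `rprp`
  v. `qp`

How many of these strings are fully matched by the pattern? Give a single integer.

2

i → match
ii → no match
iii → no match
iv → match
v → no match
Total matched: 2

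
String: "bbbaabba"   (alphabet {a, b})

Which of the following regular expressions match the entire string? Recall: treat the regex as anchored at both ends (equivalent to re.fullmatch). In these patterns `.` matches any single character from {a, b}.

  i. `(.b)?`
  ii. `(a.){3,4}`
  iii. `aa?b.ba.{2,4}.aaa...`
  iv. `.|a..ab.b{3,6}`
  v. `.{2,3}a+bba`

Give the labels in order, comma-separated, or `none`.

v

i → no match
ii → no match — must start with "a"
iii → no match — must start with "a"
iv → no match
v → match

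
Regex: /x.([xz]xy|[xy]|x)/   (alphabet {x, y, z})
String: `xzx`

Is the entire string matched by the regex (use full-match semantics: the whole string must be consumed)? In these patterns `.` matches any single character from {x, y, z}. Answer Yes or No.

Yes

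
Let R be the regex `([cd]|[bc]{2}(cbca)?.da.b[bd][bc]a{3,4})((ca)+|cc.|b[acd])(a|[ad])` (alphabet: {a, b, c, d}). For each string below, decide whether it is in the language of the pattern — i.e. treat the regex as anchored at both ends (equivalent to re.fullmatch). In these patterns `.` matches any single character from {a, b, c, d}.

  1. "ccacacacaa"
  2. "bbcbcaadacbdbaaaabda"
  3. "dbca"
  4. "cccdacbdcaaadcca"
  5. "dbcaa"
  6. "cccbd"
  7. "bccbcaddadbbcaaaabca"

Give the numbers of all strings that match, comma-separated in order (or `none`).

1, 2, 3, 6, 7

1 → match
2 → match
3 → match
4 → no match
5 → no match
6 → match
7 → match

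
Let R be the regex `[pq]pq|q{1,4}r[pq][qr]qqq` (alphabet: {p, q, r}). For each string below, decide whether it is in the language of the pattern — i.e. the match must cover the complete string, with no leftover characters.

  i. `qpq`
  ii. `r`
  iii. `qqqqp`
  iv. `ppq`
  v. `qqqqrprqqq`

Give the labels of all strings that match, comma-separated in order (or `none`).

i, iv, v

i. `qpq` → match
ii. `r` → no match
iii. `qqqqp` → no match
iv. `ppq` → match
v. `qqqqrprqqq` → match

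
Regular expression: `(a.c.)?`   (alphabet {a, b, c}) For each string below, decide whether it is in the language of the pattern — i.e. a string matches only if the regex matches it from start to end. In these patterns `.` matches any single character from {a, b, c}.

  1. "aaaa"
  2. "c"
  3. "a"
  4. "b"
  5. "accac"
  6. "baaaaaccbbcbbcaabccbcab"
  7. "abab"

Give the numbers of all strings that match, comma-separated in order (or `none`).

none

1 → no match
2 → no match
3 → no match
4 → no match
5 → no match
6 → no match
7 → no match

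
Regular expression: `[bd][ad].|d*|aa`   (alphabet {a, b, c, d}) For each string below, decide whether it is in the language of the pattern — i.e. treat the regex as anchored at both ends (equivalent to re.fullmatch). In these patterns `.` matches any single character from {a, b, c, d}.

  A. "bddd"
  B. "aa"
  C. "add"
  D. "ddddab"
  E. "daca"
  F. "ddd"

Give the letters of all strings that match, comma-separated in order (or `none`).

B, F

A → no match
B → match
C → no match
D → no match
E → no match
F → match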